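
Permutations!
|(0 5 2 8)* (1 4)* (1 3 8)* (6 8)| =8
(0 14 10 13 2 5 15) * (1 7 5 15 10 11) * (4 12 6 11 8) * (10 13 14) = (0 10 14 8 4 12 6 11 1 7 5 13 2 15) = [10, 7, 15, 3, 12, 13, 11, 5, 4, 9, 14, 1, 6, 2, 8, 0]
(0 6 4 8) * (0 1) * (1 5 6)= [1, 0, 2, 3, 8, 6, 4, 7, 5]= (0 1)(4 8 5 6)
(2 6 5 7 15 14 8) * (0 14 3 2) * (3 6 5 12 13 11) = (0 14 8)(2 5 7 15 6 12 13 11 3) = [14, 1, 5, 2, 4, 7, 12, 15, 0, 9, 10, 3, 13, 11, 8, 6]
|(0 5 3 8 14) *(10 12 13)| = 15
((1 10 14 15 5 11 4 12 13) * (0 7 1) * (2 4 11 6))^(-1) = [13, 7, 6, 3, 2, 15, 5, 0, 8, 9, 1, 11, 4, 12, 10, 14] = (0 13 12 4 2 6 5 15 14 10 1 7)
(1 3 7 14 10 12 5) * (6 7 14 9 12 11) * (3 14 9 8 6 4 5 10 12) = (1 14 12 10 11 4 5)(3 9)(6 7 8) = [0, 14, 2, 9, 5, 1, 7, 8, 6, 3, 11, 4, 10, 13, 12]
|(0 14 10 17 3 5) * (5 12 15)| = 8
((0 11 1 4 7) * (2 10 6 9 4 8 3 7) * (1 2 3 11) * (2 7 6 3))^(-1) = (0 7 11 8 1)(2 4 9 6 3 10) = [7, 0, 4, 10, 9, 5, 3, 11, 1, 6, 2, 8]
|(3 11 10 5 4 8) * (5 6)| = 7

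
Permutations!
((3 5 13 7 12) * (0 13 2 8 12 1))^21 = (0 13 7 1)(2 8 12 3 5) = [13, 0, 8, 5, 4, 2, 6, 1, 12, 9, 10, 11, 3, 7]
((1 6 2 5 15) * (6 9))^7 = (1 9 6 2 5 15) = [0, 9, 5, 3, 4, 15, 2, 7, 8, 6, 10, 11, 12, 13, 14, 1]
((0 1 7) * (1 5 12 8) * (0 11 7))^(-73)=(0 12 1 5 8)(7 11)=[12, 5, 2, 3, 4, 8, 6, 11, 0, 9, 10, 7, 1]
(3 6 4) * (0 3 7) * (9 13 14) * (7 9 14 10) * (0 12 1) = [3, 0, 2, 6, 9, 5, 4, 12, 8, 13, 7, 11, 1, 10, 14] = (14)(0 3 6 4 9 13 10 7 12 1)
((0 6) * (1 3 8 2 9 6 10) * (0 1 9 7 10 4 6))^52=(0 6 3 2 10)(1 8 7 9 4)=[6, 8, 10, 2, 1, 5, 3, 9, 7, 4, 0]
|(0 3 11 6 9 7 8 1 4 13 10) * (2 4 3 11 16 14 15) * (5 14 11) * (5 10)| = |(0 10)(1 3 16 11 6 9 7 8)(2 4 13 5 14 15)| = 24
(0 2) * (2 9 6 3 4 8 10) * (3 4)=[9, 1, 0, 3, 8, 5, 4, 7, 10, 6, 2]=(0 9 6 4 8 10 2)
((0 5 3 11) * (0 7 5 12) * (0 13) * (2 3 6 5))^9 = (13)(2 3 11 7)(5 6) = [0, 1, 3, 11, 4, 6, 5, 2, 8, 9, 10, 7, 12, 13]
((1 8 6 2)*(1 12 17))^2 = (1 6 12)(2 17 8) = [0, 6, 17, 3, 4, 5, 12, 7, 2, 9, 10, 11, 1, 13, 14, 15, 16, 8]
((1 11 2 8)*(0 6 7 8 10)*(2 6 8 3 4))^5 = (0 7)(1 4)(2 11)(3 8)(6 10) = [7, 4, 11, 8, 1, 5, 10, 0, 3, 9, 6, 2]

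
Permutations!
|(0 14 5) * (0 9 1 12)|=6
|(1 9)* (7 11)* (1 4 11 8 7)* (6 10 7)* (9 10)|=|(1 10 7 8 6 9 4 11)|=8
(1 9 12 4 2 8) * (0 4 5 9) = [4, 0, 8, 3, 2, 9, 6, 7, 1, 12, 10, 11, 5] = (0 4 2 8 1)(5 9 12)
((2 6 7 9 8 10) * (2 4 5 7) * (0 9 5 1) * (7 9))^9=(0 7 5 9 8 10 4 1)(2 6)=[7, 0, 6, 3, 1, 9, 2, 5, 10, 8, 4]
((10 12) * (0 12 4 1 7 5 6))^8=(12)=[0, 1, 2, 3, 4, 5, 6, 7, 8, 9, 10, 11, 12]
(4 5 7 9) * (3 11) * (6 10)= (3 11)(4 5 7 9)(6 10)= [0, 1, 2, 11, 5, 7, 10, 9, 8, 4, 6, 3]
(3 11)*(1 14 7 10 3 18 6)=(1 14 7 10 3 11 18 6)=[0, 14, 2, 11, 4, 5, 1, 10, 8, 9, 3, 18, 12, 13, 7, 15, 16, 17, 6]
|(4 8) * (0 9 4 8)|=|(0 9 4)|=3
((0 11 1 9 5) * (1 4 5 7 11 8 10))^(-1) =(0 5 4 11 7 9 1 10 8) =[5, 10, 2, 3, 11, 4, 6, 9, 0, 1, 8, 7]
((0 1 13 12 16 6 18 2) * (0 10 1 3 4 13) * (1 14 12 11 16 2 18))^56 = (18) = [0, 1, 2, 3, 4, 5, 6, 7, 8, 9, 10, 11, 12, 13, 14, 15, 16, 17, 18]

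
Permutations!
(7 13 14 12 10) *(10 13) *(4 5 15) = [0, 1, 2, 3, 5, 15, 6, 10, 8, 9, 7, 11, 13, 14, 12, 4] = (4 5 15)(7 10)(12 13 14)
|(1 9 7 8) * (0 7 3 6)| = 7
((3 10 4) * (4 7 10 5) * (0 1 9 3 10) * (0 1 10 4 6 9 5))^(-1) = (0 3 9 6 5 1 7 10) = [3, 7, 2, 9, 4, 1, 5, 10, 8, 6, 0]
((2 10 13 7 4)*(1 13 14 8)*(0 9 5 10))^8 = (0 7 8 5 2 13 14 9 4 1 10) = [7, 10, 13, 3, 1, 2, 6, 8, 5, 4, 0, 11, 12, 14, 9]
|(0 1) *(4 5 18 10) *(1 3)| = 12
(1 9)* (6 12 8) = (1 9)(6 12 8) = [0, 9, 2, 3, 4, 5, 12, 7, 6, 1, 10, 11, 8]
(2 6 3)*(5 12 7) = (2 6 3)(5 12 7) = [0, 1, 6, 2, 4, 12, 3, 5, 8, 9, 10, 11, 7]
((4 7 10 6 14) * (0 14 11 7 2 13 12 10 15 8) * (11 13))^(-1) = (0 8 15 7 11 2 4 14)(6 10 12 13) = [8, 1, 4, 3, 14, 5, 10, 11, 15, 9, 12, 2, 13, 6, 0, 7]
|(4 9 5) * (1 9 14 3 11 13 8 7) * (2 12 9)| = |(1 2 12 9 5 4 14 3 11 13 8 7)| = 12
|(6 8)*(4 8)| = |(4 8 6)| = 3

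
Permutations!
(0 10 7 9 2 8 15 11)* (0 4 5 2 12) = (0 10 7 9 12)(2 8 15 11 4 5) = [10, 1, 8, 3, 5, 2, 6, 9, 15, 12, 7, 4, 0, 13, 14, 11]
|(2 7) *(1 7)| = |(1 7 2)| = 3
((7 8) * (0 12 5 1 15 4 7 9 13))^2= [5, 4, 2, 3, 8, 15, 6, 9, 13, 0, 10, 11, 1, 12, 14, 7]= (0 5 15 7 9)(1 4 8 13 12)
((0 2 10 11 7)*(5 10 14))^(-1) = (0 7 11 10 5 14 2) = [7, 1, 0, 3, 4, 14, 6, 11, 8, 9, 5, 10, 12, 13, 2]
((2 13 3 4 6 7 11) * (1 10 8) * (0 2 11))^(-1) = [7, 8, 0, 13, 3, 5, 4, 6, 10, 9, 1, 11, 12, 2] = (0 7 6 4 3 13 2)(1 8 10)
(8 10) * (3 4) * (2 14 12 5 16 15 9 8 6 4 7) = (2 14 12 5 16 15 9 8 10 6 4 3 7) = [0, 1, 14, 7, 3, 16, 4, 2, 10, 8, 6, 11, 5, 13, 12, 9, 15]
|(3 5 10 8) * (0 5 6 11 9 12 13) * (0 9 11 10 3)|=|(0 5 3 6 10 8)(9 12 13)|=6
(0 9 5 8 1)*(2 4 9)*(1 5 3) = (0 2 4 9 3 1)(5 8) = [2, 0, 4, 1, 9, 8, 6, 7, 5, 3]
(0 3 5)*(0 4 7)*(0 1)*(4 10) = (0 3 5 10 4 7 1) = [3, 0, 2, 5, 7, 10, 6, 1, 8, 9, 4]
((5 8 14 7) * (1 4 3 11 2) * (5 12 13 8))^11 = (1 4 3 11 2)(7 12 13 8 14) = [0, 4, 1, 11, 3, 5, 6, 12, 14, 9, 10, 2, 13, 8, 7]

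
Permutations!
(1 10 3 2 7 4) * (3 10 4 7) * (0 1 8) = (10)(0 1 4 8)(2 3) = [1, 4, 3, 2, 8, 5, 6, 7, 0, 9, 10]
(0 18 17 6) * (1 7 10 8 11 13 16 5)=(0 18 17 6)(1 7 10 8 11 13 16 5)=[18, 7, 2, 3, 4, 1, 0, 10, 11, 9, 8, 13, 12, 16, 14, 15, 5, 6, 17]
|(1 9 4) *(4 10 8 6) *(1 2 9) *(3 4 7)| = 8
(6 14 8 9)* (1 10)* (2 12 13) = (1 10)(2 12 13)(6 14 8 9) = [0, 10, 12, 3, 4, 5, 14, 7, 9, 6, 1, 11, 13, 2, 8]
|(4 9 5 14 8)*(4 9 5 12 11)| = 7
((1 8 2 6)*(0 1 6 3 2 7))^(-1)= [7, 0, 3, 2, 4, 5, 6, 8, 1]= (0 7 8 1)(2 3)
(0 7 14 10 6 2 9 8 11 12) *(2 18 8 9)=(0 7 14 10 6 18 8 11 12)=[7, 1, 2, 3, 4, 5, 18, 14, 11, 9, 6, 12, 0, 13, 10, 15, 16, 17, 8]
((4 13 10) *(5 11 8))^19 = [0, 1, 2, 3, 13, 11, 6, 7, 5, 9, 4, 8, 12, 10] = (4 13 10)(5 11 8)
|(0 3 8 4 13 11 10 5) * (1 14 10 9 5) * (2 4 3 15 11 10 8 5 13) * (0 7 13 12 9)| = 24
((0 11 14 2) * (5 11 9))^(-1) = [2, 1, 14, 3, 4, 9, 6, 7, 8, 0, 10, 5, 12, 13, 11] = (0 2 14 11 5 9)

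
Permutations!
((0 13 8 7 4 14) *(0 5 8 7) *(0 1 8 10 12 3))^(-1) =[3, 8, 2, 12, 7, 14, 6, 13, 1, 9, 5, 11, 10, 0, 4] =(0 3 12 10 5 14 4 7 13)(1 8)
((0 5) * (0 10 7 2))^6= (0 5 10 7 2)= [5, 1, 0, 3, 4, 10, 6, 2, 8, 9, 7]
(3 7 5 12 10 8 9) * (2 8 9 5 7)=(2 8 5 12 10 9 3)=[0, 1, 8, 2, 4, 12, 6, 7, 5, 3, 9, 11, 10]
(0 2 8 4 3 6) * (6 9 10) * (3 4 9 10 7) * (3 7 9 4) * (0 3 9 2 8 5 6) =(0 8 4 9 2 5 6 3 10) =[8, 1, 5, 10, 9, 6, 3, 7, 4, 2, 0]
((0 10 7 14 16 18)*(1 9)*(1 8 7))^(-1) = (0 18 16 14 7 8 9 1 10) = [18, 10, 2, 3, 4, 5, 6, 8, 9, 1, 0, 11, 12, 13, 7, 15, 14, 17, 16]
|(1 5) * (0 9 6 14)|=4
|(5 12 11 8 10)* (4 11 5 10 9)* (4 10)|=10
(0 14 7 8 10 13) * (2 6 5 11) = [14, 1, 6, 3, 4, 11, 5, 8, 10, 9, 13, 2, 12, 0, 7] = (0 14 7 8 10 13)(2 6 5 11)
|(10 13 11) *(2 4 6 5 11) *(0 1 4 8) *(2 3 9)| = 12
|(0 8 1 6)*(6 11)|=|(0 8 1 11 6)|=5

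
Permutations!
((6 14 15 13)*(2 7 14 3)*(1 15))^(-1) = [0, 14, 3, 6, 4, 5, 13, 2, 8, 9, 10, 11, 12, 15, 7, 1] = (1 14 7 2 3 6 13 15)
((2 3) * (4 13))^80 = (13) = [0, 1, 2, 3, 4, 5, 6, 7, 8, 9, 10, 11, 12, 13]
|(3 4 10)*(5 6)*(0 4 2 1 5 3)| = |(0 4 10)(1 5 6 3 2)| = 15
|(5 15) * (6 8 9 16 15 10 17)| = 8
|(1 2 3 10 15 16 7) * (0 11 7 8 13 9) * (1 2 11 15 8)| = |(0 15 16 1 11 7 2 3 10 8 13 9)| = 12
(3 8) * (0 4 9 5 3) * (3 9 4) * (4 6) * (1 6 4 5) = (0 3 8)(1 6 5 9) = [3, 6, 2, 8, 4, 9, 5, 7, 0, 1]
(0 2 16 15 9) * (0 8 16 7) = (0 2 7)(8 16 15 9) = [2, 1, 7, 3, 4, 5, 6, 0, 16, 8, 10, 11, 12, 13, 14, 9, 15]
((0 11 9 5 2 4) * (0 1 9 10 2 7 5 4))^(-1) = (0 2 10 11)(1 4 9)(5 7) = [2, 4, 10, 3, 9, 7, 6, 5, 8, 1, 11, 0]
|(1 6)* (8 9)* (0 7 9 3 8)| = |(0 7 9)(1 6)(3 8)| = 6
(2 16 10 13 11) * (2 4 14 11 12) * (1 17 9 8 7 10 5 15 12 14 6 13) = (1 17 9 8 7 10)(2 16 5 15 12)(4 6 13 14 11) = [0, 17, 16, 3, 6, 15, 13, 10, 7, 8, 1, 4, 2, 14, 11, 12, 5, 9]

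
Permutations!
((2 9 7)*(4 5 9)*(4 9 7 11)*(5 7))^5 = [0, 1, 2, 3, 4, 5, 6, 7, 8, 9, 10, 11] = (11)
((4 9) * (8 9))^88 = (4 8 9) = [0, 1, 2, 3, 8, 5, 6, 7, 9, 4]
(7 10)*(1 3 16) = (1 3 16)(7 10) = [0, 3, 2, 16, 4, 5, 6, 10, 8, 9, 7, 11, 12, 13, 14, 15, 1]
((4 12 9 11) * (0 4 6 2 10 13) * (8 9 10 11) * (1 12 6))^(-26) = (0 4 6 2 11 1 12 10 13) = [4, 12, 11, 3, 6, 5, 2, 7, 8, 9, 13, 1, 10, 0]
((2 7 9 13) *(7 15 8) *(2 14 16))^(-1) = (2 16 14 13 9 7 8 15) = [0, 1, 16, 3, 4, 5, 6, 8, 15, 7, 10, 11, 12, 9, 13, 2, 14]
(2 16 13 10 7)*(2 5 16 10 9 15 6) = (2 10 7 5 16 13 9 15 6) = [0, 1, 10, 3, 4, 16, 2, 5, 8, 15, 7, 11, 12, 9, 14, 6, 13]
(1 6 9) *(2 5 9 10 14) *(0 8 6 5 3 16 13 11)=(0 8 6 10 14 2 3 16 13 11)(1 5 9)=[8, 5, 3, 16, 4, 9, 10, 7, 6, 1, 14, 0, 12, 11, 2, 15, 13]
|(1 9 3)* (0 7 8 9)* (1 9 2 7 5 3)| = 15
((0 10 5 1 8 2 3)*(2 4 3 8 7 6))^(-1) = (0 3 4 8 2 6 7 1 5 10) = [3, 5, 6, 4, 8, 10, 7, 1, 2, 9, 0]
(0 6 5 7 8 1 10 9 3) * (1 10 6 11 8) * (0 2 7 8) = [11, 6, 7, 2, 4, 8, 5, 1, 10, 3, 9, 0] = (0 11)(1 6 5 8 10 9 3 2 7)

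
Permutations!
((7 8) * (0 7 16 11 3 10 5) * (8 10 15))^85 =[7, 1, 2, 3, 4, 0, 6, 10, 8, 9, 5, 11, 12, 13, 14, 15, 16] =(16)(0 7 10 5)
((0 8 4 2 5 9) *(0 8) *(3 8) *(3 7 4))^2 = (2 9 4 5 7) = [0, 1, 9, 3, 5, 7, 6, 2, 8, 4]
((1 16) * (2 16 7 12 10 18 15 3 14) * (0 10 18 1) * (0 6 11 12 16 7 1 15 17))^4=(0 14 6 17 3 16 18 15 7 12 10 2 11)=[14, 1, 11, 16, 4, 5, 17, 12, 8, 9, 2, 0, 10, 13, 6, 7, 18, 3, 15]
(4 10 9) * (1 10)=(1 10 9 4)=[0, 10, 2, 3, 1, 5, 6, 7, 8, 4, 9]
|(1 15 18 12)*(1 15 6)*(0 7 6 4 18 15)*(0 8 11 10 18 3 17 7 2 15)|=30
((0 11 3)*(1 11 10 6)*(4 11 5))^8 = (11) = [0, 1, 2, 3, 4, 5, 6, 7, 8, 9, 10, 11]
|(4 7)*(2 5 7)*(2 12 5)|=|(4 12 5 7)|=4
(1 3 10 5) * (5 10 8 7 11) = (1 3 8 7 11 5) = [0, 3, 2, 8, 4, 1, 6, 11, 7, 9, 10, 5]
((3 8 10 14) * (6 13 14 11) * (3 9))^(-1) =[0, 1, 2, 9, 4, 5, 11, 7, 3, 14, 8, 10, 12, 6, 13] =(3 9 14 13 6 11 10 8)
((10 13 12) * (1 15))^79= [0, 15, 2, 3, 4, 5, 6, 7, 8, 9, 13, 11, 10, 12, 14, 1]= (1 15)(10 13 12)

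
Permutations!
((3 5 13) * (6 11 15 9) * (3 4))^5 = (3 5 13 4)(6 11 15 9) = [0, 1, 2, 5, 3, 13, 11, 7, 8, 6, 10, 15, 12, 4, 14, 9]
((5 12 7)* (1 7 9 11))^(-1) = (1 11 9 12 5 7) = [0, 11, 2, 3, 4, 7, 6, 1, 8, 12, 10, 9, 5]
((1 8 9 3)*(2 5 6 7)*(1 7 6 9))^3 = (1 8)(2 3 5 7 9) = [0, 8, 3, 5, 4, 7, 6, 9, 1, 2]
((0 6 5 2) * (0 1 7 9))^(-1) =(0 9 7 1 2 5 6) =[9, 2, 5, 3, 4, 6, 0, 1, 8, 7]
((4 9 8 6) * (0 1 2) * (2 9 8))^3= (0 2 9 1)= [2, 0, 9, 3, 4, 5, 6, 7, 8, 1]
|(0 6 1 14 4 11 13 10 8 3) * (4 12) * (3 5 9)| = |(0 6 1 14 12 4 11 13 10 8 5 9 3)| = 13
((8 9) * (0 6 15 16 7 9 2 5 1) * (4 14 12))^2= (0 15 7 8 5)(1 6 16 9 2)(4 12 14)= [15, 6, 1, 3, 12, 0, 16, 8, 5, 2, 10, 11, 14, 13, 4, 7, 9]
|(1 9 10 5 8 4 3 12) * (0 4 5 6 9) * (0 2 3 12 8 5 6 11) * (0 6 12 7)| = |(0 4 7)(1 2 3 8 12)(6 9 10 11)| = 60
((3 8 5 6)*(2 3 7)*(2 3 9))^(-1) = [0, 1, 9, 7, 4, 8, 5, 6, 3, 2] = (2 9)(3 7 6 5 8)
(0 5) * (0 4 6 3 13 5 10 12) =(0 10 12)(3 13 5 4 6) =[10, 1, 2, 13, 6, 4, 3, 7, 8, 9, 12, 11, 0, 5]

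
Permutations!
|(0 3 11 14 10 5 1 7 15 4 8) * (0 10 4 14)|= 24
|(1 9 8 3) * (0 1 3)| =|(0 1 9 8)| =4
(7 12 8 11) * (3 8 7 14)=(3 8 11 14)(7 12)=[0, 1, 2, 8, 4, 5, 6, 12, 11, 9, 10, 14, 7, 13, 3]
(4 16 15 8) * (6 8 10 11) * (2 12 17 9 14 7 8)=(2 12 17 9 14 7 8 4 16 15 10 11 6)=[0, 1, 12, 3, 16, 5, 2, 8, 4, 14, 11, 6, 17, 13, 7, 10, 15, 9]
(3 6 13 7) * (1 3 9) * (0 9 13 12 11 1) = (0 9)(1 3 6 12 11)(7 13) = [9, 3, 2, 6, 4, 5, 12, 13, 8, 0, 10, 1, 11, 7]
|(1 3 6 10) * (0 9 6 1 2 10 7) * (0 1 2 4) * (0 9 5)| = 8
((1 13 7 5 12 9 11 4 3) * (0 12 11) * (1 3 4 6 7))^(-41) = (0 12 9)(1 13)(5 7 6 11) = [12, 13, 2, 3, 4, 7, 11, 6, 8, 0, 10, 5, 9, 1]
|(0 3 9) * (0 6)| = |(0 3 9 6)| = 4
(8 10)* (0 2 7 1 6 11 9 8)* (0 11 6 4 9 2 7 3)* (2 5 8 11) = (0 7 1 4 9 11 5 8 10 2 3) = [7, 4, 3, 0, 9, 8, 6, 1, 10, 11, 2, 5]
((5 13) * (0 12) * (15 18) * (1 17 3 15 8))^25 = (0 12)(1 17 3 15 18 8)(5 13) = [12, 17, 2, 15, 4, 13, 6, 7, 1, 9, 10, 11, 0, 5, 14, 18, 16, 3, 8]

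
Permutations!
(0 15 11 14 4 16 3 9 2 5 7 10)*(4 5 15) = (0 4 16 3 9 2 15 11 14 5 7 10) = [4, 1, 15, 9, 16, 7, 6, 10, 8, 2, 0, 14, 12, 13, 5, 11, 3]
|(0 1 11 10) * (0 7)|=|(0 1 11 10 7)|=5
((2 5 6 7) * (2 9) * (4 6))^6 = [0, 1, 2, 3, 4, 5, 6, 7, 8, 9] = (9)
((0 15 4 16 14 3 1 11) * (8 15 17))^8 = (0 1 14 4 8)(3 16 15 17 11) = [1, 14, 2, 16, 8, 5, 6, 7, 0, 9, 10, 3, 12, 13, 4, 17, 15, 11]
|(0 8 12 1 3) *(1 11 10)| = |(0 8 12 11 10 1 3)| = 7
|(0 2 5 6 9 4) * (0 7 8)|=|(0 2 5 6 9 4 7 8)|=8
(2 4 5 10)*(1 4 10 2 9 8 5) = (1 4)(2 10 9 8 5) = [0, 4, 10, 3, 1, 2, 6, 7, 5, 8, 9]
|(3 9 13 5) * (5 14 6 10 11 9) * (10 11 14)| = |(3 5)(6 11 9 13 10 14)| = 6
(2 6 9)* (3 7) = [0, 1, 6, 7, 4, 5, 9, 3, 8, 2] = (2 6 9)(3 7)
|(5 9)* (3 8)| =2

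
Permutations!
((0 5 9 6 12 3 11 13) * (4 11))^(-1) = (0 13 11 4 3 12 6 9 5) = [13, 1, 2, 12, 3, 0, 9, 7, 8, 5, 10, 4, 6, 11]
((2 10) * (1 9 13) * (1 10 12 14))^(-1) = [0, 14, 10, 3, 4, 5, 6, 7, 8, 1, 13, 11, 2, 9, 12] = (1 14 12 2 10 13 9)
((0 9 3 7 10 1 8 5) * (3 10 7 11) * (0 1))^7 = [9, 8, 2, 11, 4, 1, 6, 7, 5, 10, 0, 3] = (0 9 10)(1 8 5)(3 11)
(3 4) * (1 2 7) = (1 2 7)(3 4) = [0, 2, 7, 4, 3, 5, 6, 1]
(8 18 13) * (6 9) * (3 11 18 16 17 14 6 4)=(3 11 18 13 8 16 17 14 6 9 4)=[0, 1, 2, 11, 3, 5, 9, 7, 16, 4, 10, 18, 12, 8, 6, 15, 17, 14, 13]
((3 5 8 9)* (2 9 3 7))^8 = (2 7 9)(3 8 5) = [0, 1, 7, 8, 4, 3, 6, 9, 5, 2]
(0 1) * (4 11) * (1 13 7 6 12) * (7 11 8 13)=(0 7 6 12 1)(4 8 13 11)=[7, 0, 2, 3, 8, 5, 12, 6, 13, 9, 10, 4, 1, 11]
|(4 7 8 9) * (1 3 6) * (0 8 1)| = 8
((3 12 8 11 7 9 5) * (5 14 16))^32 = [0, 1, 2, 9, 4, 7, 6, 3, 16, 12, 10, 5, 14, 13, 8, 15, 11] = (3 9 12 14 8 16 11 5 7)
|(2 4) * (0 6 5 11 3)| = |(0 6 5 11 3)(2 4)| = 10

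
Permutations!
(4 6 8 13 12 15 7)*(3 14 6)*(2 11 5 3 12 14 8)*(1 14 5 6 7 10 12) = (1 14 7 4)(2 11 6)(3 8 13 5)(10 12 15) = [0, 14, 11, 8, 1, 3, 2, 4, 13, 9, 12, 6, 15, 5, 7, 10]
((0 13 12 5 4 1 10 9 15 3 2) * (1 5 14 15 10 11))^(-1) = (0 2 3 15 14 12 13)(1 11)(4 5)(9 10) = [2, 11, 3, 15, 5, 4, 6, 7, 8, 10, 9, 1, 13, 0, 12, 14]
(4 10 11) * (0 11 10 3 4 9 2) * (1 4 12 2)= (0 11 9 1 4 3 12 2)= [11, 4, 0, 12, 3, 5, 6, 7, 8, 1, 10, 9, 2]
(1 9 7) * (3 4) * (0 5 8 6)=(0 5 8 6)(1 9 7)(3 4)=[5, 9, 2, 4, 3, 8, 0, 1, 6, 7]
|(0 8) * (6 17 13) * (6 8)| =|(0 6 17 13 8)| =5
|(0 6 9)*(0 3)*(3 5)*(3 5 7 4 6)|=4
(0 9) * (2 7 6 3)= (0 9)(2 7 6 3)= [9, 1, 7, 2, 4, 5, 3, 6, 8, 0]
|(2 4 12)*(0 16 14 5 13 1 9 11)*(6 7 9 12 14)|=42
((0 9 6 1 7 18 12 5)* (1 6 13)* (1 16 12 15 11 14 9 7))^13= (0 18 11 9 16 5 7 15 14 13 12)= [18, 1, 2, 3, 4, 7, 6, 15, 8, 16, 10, 9, 0, 12, 13, 14, 5, 17, 11]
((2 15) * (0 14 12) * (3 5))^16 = (15)(0 14 12) = [14, 1, 2, 3, 4, 5, 6, 7, 8, 9, 10, 11, 0, 13, 12, 15]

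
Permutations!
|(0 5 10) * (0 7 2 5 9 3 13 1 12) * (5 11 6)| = |(0 9 3 13 1 12)(2 11 6 5 10 7)| = 6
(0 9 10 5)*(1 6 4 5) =(0 9 10 1 6 4 5) =[9, 6, 2, 3, 5, 0, 4, 7, 8, 10, 1]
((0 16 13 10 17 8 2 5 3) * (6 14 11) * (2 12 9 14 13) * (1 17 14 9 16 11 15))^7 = [1, 3, 10, 15, 4, 14, 8, 7, 11, 9, 16, 17, 6, 12, 2, 5, 13, 0] = (0 1 3 15 5 14 2 10 16 13 12 6 8 11 17)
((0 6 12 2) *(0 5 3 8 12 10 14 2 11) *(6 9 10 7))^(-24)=(0 3 10 12 2)(5 9 8 14 11)=[3, 1, 0, 10, 4, 9, 6, 7, 14, 8, 12, 5, 2, 13, 11]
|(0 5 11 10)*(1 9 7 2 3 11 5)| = |(0 1 9 7 2 3 11 10)| = 8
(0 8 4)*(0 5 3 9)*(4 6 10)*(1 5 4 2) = (0 8 6 10 2 1 5 3 9) = [8, 5, 1, 9, 4, 3, 10, 7, 6, 0, 2]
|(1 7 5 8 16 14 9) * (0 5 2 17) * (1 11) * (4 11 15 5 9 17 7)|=|(0 9 15 5 8 16 14 17)(1 4 11)(2 7)|=24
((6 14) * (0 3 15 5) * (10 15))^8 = (0 15 3 5 10) = [15, 1, 2, 5, 4, 10, 6, 7, 8, 9, 0, 11, 12, 13, 14, 3]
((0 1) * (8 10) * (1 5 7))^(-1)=(0 1 7 5)(8 10)=[1, 7, 2, 3, 4, 0, 6, 5, 10, 9, 8]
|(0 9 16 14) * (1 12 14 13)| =|(0 9 16 13 1 12 14)| =7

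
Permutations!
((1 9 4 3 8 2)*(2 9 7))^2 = [0, 2, 7, 9, 8, 5, 6, 1, 4, 3] = (1 2 7)(3 9)(4 8)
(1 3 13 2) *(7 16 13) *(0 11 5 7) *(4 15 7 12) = (0 11 5 12 4 15 7 16 13 2 1 3) = [11, 3, 1, 0, 15, 12, 6, 16, 8, 9, 10, 5, 4, 2, 14, 7, 13]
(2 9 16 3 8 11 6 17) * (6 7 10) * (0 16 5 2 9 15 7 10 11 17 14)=(0 16 3 8 17 9 5 2 15 7 11 10 6 14)=[16, 1, 15, 8, 4, 2, 14, 11, 17, 5, 6, 10, 12, 13, 0, 7, 3, 9]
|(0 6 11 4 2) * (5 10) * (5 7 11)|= 8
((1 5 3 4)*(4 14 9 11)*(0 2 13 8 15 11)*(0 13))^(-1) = [2, 4, 0, 5, 11, 1, 6, 7, 13, 14, 10, 15, 12, 9, 3, 8] = (0 2)(1 4 11 15 8 13 9 14 3 5)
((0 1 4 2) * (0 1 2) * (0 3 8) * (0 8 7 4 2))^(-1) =[0, 2, 1, 4, 7, 5, 6, 3, 8] =(8)(1 2)(3 4 7)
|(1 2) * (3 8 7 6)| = |(1 2)(3 8 7 6)| = 4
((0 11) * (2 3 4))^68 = [0, 1, 4, 2, 3, 5, 6, 7, 8, 9, 10, 11] = (11)(2 4 3)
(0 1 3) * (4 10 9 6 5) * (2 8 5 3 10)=[1, 10, 8, 0, 2, 4, 3, 7, 5, 6, 9]=(0 1 10 9 6 3)(2 8 5 4)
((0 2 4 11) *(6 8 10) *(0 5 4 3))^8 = (0 3 2)(4 5 11)(6 10 8) = [3, 1, 0, 2, 5, 11, 10, 7, 6, 9, 8, 4]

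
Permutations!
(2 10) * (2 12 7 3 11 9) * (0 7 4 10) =[7, 1, 0, 11, 10, 5, 6, 3, 8, 2, 12, 9, 4] =(0 7 3 11 9 2)(4 10 12)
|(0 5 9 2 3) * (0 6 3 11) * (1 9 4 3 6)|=|(0 5 4 3 1 9 2 11)|=8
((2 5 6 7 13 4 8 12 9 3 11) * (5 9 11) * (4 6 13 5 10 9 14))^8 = (2 4 12)(3 9 10)(8 11 14) = [0, 1, 4, 9, 12, 5, 6, 7, 11, 10, 3, 14, 2, 13, 8]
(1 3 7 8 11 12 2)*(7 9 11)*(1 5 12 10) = (1 3 9 11 10)(2 5 12)(7 8) = [0, 3, 5, 9, 4, 12, 6, 8, 7, 11, 1, 10, 2]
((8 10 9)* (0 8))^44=(10)=[0, 1, 2, 3, 4, 5, 6, 7, 8, 9, 10]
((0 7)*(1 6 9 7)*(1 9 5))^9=(9)=[0, 1, 2, 3, 4, 5, 6, 7, 8, 9]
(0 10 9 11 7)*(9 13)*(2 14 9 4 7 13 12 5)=(0 10 12 5 2 14 9 11 13 4 7)=[10, 1, 14, 3, 7, 2, 6, 0, 8, 11, 12, 13, 5, 4, 9]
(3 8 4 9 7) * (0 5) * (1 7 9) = [5, 7, 2, 8, 1, 0, 6, 3, 4, 9] = (9)(0 5)(1 7 3 8 4)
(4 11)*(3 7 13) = (3 7 13)(4 11) = [0, 1, 2, 7, 11, 5, 6, 13, 8, 9, 10, 4, 12, 3]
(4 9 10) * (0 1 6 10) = (0 1 6 10 4 9) = [1, 6, 2, 3, 9, 5, 10, 7, 8, 0, 4]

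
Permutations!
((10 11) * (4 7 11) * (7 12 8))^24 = (12) = [0, 1, 2, 3, 4, 5, 6, 7, 8, 9, 10, 11, 12]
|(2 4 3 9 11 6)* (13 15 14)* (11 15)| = 9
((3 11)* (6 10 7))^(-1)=(3 11)(6 7 10)=[0, 1, 2, 11, 4, 5, 7, 10, 8, 9, 6, 3]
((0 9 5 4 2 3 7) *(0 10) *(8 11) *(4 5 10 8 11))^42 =[0, 1, 7, 8, 3, 5, 6, 4, 2, 9, 10, 11] =(11)(2 7 4 3 8)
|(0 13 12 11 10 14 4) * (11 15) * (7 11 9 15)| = 8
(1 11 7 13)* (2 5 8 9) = [0, 11, 5, 3, 4, 8, 6, 13, 9, 2, 10, 7, 12, 1] = (1 11 7 13)(2 5 8 9)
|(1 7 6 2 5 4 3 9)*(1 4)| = |(1 7 6 2 5)(3 9 4)| = 15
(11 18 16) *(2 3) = (2 3)(11 18 16) = [0, 1, 3, 2, 4, 5, 6, 7, 8, 9, 10, 18, 12, 13, 14, 15, 11, 17, 16]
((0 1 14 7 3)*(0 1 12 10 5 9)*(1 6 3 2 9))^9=(14)(3 6)=[0, 1, 2, 6, 4, 5, 3, 7, 8, 9, 10, 11, 12, 13, 14]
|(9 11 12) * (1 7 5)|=|(1 7 5)(9 11 12)|=3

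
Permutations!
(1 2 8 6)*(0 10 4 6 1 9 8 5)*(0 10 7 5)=(0 7 5 10 4 6 9 8 1 2)=[7, 2, 0, 3, 6, 10, 9, 5, 1, 8, 4]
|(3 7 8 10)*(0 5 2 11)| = |(0 5 2 11)(3 7 8 10)| = 4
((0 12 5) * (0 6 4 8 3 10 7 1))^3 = (0 6 3 1 5 8 7 12 4 10) = [6, 5, 2, 1, 10, 8, 3, 12, 7, 9, 0, 11, 4]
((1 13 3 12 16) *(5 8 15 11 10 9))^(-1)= (1 16 12 3 13)(5 9 10 11 15 8)= [0, 16, 2, 13, 4, 9, 6, 7, 5, 10, 11, 15, 3, 1, 14, 8, 12]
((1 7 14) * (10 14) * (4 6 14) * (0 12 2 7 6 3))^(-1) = [3, 14, 12, 4, 10, 5, 1, 2, 8, 9, 7, 11, 0, 13, 6] = (0 3 4 10 7 2 12)(1 14 6)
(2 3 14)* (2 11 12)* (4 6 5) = (2 3 14 11 12)(4 6 5) = [0, 1, 3, 14, 6, 4, 5, 7, 8, 9, 10, 12, 2, 13, 11]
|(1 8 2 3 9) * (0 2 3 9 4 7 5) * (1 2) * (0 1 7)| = 14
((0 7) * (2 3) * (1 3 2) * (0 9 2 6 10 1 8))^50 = [10, 9, 8, 2, 4, 5, 0, 1, 6, 3, 7] = (0 10 7 1 9 3 2 8 6)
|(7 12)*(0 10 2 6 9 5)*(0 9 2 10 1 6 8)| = |(0 1 6 2 8)(5 9)(7 12)| = 10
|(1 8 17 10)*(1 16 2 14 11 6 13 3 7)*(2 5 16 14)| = 10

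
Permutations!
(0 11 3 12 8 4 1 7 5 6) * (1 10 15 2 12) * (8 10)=(0 11 3 1 7 5 6)(2 12 10 15)(4 8)=[11, 7, 12, 1, 8, 6, 0, 5, 4, 9, 15, 3, 10, 13, 14, 2]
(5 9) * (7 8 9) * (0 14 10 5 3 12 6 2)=[14, 1, 0, 12, 4, 7, 2, 8, 9, 3, 5, 11, 6, 13, 10]=(0 14 10 5 7 8 9 3 12 6 2)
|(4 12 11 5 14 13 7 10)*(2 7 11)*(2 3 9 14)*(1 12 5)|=35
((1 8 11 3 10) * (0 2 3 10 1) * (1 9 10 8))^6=(11)(0 2 3 9 10)=[2, 1, 3, 9, 4, 5, 6, 7, 8, 10, 0, 11]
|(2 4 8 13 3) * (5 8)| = |(2 4 5 8 13 3)| = 6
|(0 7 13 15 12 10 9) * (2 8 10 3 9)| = |(0 7 13 15 12 3 9)(2 8 10)| = 21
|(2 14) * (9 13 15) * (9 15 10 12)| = 4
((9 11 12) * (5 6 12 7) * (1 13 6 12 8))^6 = (1 6)(5 12 9 11 7)(8 13) = [0, 6, 2, 3, 4, 12, 1, 5, 13, 11, 10, 7, 9, 8]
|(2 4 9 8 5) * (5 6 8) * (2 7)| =|(2 4 9 5 7)(6 8)| =10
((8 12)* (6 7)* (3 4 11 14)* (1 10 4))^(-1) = (1 3 14 11 4 10)(6 7)(8 12) = [0, 3, 2, 14, 10, 5, 7, 6, 12, 9, 1, 4, 8, 13, 11]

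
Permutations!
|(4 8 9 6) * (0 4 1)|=6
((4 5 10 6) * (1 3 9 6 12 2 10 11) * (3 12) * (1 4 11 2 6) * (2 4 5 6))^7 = (1 12 2 10 3 9)(4 5 11 6) = [0, 12, 10, 9, 5, 11, 4, 7, 8, 1, 3, 6, 2]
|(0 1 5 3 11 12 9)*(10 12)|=|(0 1 5 3 11 10 12 9)|=8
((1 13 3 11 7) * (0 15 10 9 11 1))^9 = (0 9)(7 10)(11 15) = [9, 1, 2, 3, 4, 5, 6, 10, 8, 0, 7, 15, 12, 13, 14, 11]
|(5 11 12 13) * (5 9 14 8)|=|(5 11 12 13 9 14 8)|=7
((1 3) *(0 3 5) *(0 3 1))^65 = (0 1 5 3) = [1, 5, 2, 0, 4, 3]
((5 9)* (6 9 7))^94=(5 6)(7 9)=[0, 1, 2, 3, 4, 6, 5, 9, 8, 7]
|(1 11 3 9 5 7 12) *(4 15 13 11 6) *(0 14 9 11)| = |(0 14 9 5 7 12 1 6 4 15 13)(3 11)| = 22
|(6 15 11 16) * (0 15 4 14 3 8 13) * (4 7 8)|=|(0 15 11 16 6 7 8 13)(3 4 14)|=24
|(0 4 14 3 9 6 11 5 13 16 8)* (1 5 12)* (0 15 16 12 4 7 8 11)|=44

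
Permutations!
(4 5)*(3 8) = (3 8)(4 5) = [0, 1, 2, 8, 5, 4, 6, 7, 3]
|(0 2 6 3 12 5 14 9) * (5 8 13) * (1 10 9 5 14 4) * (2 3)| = |(0 3 12 8 13 14 5 4 1 10 9)(2 6)| = 22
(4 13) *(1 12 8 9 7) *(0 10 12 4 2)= (0 10 12 8 9 7 1 4 13 2)= [10, 4, 0, 3, 13, 5, 6, 1, 9, 7, 12, 11, 8, 2]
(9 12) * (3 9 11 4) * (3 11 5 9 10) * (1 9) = [0, 9, 2, 10, 11, 1, 6, 7, 8, 12, 3, 4, 5] = (1 9 12 5)(3 10)(4 11)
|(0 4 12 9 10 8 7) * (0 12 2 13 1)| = 5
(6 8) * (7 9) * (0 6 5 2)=[6, 1, 0, 3, 4, 2, 8, 9, 5, 7]=(0 6 8 5 2)(7 9)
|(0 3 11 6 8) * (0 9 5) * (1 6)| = |(0 3 11 1 6 8 9 5)| = 8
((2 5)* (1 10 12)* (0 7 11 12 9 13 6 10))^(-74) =(0 7 11 12 1)(6 9)(10 13) =[7, 0, 2, 3, 4, 5, 9, 11, 8, 6, 13, 12, 1, 10]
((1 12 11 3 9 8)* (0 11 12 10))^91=(12)=[0, 1, 2, 3, 4, 5, 6, 7, 8, 9, 10, 11, 12]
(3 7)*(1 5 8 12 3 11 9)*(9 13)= (1 5 8 12 3 7 11 13 9)= [0, 5, 2, 7, 4, 8, 6, 11, 12, 1, 10, 13, 3, 9]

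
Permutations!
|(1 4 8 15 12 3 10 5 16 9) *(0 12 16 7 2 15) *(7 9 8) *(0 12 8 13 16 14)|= 26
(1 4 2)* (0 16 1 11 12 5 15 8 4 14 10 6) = [16, 14, 11, 3, 2, 15, 0, 7, 4, 9, 6, 12, 5, 13, 10, 8, 1] = (0 16 1 14 10 6)(2 11 12 5 15 8 4)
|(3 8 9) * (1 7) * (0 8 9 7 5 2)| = 6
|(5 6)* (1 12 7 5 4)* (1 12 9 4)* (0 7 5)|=6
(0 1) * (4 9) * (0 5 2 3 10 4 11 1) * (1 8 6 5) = (2 3 10 4 9 11 8 6 5) = [0, 1, 3, 10, 9, 2, 5, 7, 6, 11, 4, 8]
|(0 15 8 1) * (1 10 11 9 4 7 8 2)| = |(0 15 2 1)(4 7 8 10 11 9)| = 12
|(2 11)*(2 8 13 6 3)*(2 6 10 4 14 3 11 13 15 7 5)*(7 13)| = 9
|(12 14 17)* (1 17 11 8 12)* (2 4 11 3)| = 14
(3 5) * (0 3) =(0 3 5) =[3, 1, 2, 5, 4, 0]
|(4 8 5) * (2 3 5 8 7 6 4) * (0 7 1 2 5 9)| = |(0 7 6 4 1 2 3 9)| = 8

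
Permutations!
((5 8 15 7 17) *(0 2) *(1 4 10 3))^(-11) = (0 2)(1 4 10 3)(5 17 7 15 8) = [2, 4, 0, 1, 10, 17, 6, 15, 5, 9, 3, 11, 12, 13, 14, 8, 16, 7]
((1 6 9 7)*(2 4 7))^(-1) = (1 7 4 2 9 6) = [0, 7, 9, 3, 2, 5, 1, 4, 8, 6]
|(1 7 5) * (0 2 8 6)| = |(0 2 8 6)(1 7 5)| = 12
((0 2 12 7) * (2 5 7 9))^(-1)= [7, 1, 9, 3, 4, 0, 6, 5, 8, 12, 10, 11, 2]= (0 7 5)(2 9 12)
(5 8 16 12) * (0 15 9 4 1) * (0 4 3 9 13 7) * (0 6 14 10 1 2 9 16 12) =(0 15 13 7 6 14 10 1 4 2 9 3 16)(5 8 12) =[15, 4, 9, 16, 2, 8, 14, 6, 12, 3, 1, 11, 5, 7, 10, 13, 0]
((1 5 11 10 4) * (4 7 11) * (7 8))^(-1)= (1 4 5)(7 8 10 11)= [0, 4, 2, 3, 5, 1, 6, 8, 10, 9, 11, 7]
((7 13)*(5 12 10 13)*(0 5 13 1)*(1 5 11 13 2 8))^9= [13, 11, 1, 3, 4, 5, 6, 8, 0, 9, 10, 7, 12, 2]= (0 13 2 1 11 7 8)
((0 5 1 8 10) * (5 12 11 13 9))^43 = (0 8 5 13 12 10 1 9 11) = [8, 9, 2, 3, 4, 13, 6, 7, 5, 11, 1, 0, 10, 12]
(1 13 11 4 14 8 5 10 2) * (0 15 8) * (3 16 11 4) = (0 15 8 5 10 2 1 13 4 14)(3 16 11) = [15, 13, 1, 16, 14, 10, 6, 7, 5, 9, 2, 3, 12, 4, 0, 8, 11]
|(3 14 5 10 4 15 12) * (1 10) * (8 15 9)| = 10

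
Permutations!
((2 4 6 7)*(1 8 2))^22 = [0, 6, 1, 3, 8, 5, 2, 4, 7] = (1 6 2)(4 8 7)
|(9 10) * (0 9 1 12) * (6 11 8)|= |(0 9 10 1 12)(6 11 8)|= 15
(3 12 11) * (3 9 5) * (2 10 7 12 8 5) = (2 10 7 12 11 9)(3 8 5) = [0, 1, 10, 8, 4, 3, 6, 12, 5, 2, 7, 9, 11]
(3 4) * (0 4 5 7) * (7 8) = (0 4 3 5 8 7) = [4, 1, 2, 5, 3, 8, 6, 0, 7]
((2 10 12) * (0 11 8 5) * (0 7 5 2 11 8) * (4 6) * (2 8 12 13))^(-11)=(0 12 11)(2 10 13)(4 6)(5 7)=[12, 1, 10, 3, 6, 7, 4, 5, 8, 9, 13, 0, 11, 2]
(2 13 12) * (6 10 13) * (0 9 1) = (0 9 1)(2 6 10 13 12) = [9, 0, 6, 3, 4, 5, 10, 7, 8, 1, 13, 11, 2, 12]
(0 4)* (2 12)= (0 4)(2 12)= [4, 1, 12, 3, 0, 5, 6, 7, 8, 9, 10, 11, 2]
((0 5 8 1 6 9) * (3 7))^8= (0 8 6)(1 9 5)= [8, 9, 2, 3, 4, 1, 0, 7, 6, 5]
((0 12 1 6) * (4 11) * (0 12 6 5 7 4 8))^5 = (0 7 6 4 12 11 1 8 5) = [7, 8, 2, 3, 12, 0, 4, 6, 5, 9, 10, 1, 11]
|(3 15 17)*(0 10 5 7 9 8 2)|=|(0 10 5 7 9 8 2)(3 15 17)|=21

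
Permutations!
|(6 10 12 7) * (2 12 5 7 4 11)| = 4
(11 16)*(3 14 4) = (3 14 4)(11 16) = [0, 1, 2, 14, 3, 5, 6, 7, 8, 9, 10, 16, 12, 13, 4, 15, 11]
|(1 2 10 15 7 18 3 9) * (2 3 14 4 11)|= 24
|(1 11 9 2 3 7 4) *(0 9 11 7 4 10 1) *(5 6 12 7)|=|(0 9 2 3 4)(1 5 6 12 7 10)|=30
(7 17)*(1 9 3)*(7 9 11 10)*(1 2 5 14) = (1 11 10 7 17 9 3 2 5 14) = [0, 11, 5, 2, 4, 14, 6, 17, 8, 3, 7, 10, 12, 13, 1, 15, 16, 9]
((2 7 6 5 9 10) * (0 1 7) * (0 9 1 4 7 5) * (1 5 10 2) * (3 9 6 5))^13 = [9, 10, 5, 4, 2, 0, 3, 6, 8, 7, 1] = (0 9 7 6 3 4 2 5)(1 10)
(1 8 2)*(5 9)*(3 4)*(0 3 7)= (0 3 4 7)(1 8 2)(5 9)= [3, 8, 1, 4, 7, 9, 6, 0, 2, 5]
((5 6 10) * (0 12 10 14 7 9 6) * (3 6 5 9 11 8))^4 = (0 5 9 10 12)(3 11 14)(6 8 7) = [5, 1, 2, 11, 4, 9, 8, 6, 7, 10, 12, 14, 0, 13, 3]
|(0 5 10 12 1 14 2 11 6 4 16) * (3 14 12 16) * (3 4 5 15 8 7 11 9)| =|(0 15 8 7 11 6 5 10 16)(1 12)(2 9 3 14)| =36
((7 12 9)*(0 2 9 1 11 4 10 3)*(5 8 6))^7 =(0 4 12 2 10 1 9 3 11 7)(5 8 6) =[4, 9, 10, 11, 12, 8, 5, 0, 6, 3, 1, 7, 2]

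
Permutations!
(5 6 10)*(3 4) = (3 4)(5 6 10) = [0, 1, 2, 4, 3, 6, 10, 7, 8, 9, 5]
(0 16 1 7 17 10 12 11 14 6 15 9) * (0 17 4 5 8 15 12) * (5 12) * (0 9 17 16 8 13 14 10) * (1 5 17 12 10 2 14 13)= [8, 7, 14, 3, 10, 1, 17, 4, 15, 16, 9, 2, 11, 13, 6, 12, 5, 0]= (0 8 15 12 11 2 14 6 17)(1 7 4 10 9 16 5)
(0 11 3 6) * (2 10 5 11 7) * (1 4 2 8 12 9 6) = [7, 4, 10, 1, 2, 11, 0, 8, 12, 6, 5, 3, 9] = (0 7 8 12 9 6)(1 4 2 10 5 11 3)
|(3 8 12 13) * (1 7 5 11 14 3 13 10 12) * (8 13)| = 8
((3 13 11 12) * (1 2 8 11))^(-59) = (1 12 2 3 8 13 11) = [0, 12, 3, 8, 4, 5, 6, 7, 13, 9, 10, 1, 2, 11]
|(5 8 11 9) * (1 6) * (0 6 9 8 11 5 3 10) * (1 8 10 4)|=12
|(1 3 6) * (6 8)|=|(1 3 8 6)|=4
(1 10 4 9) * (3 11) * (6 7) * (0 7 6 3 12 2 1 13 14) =(0 7 3 11 12 2 1 10 4 9 13 14) =[7, 10, 1, 11, 9, 5, 6, 3, 8, 13, 4, 12, 2, 14, 0]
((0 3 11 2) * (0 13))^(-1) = (0 13 2 11 3) = [13, 1, 11, 0, 4, 5, 6, 7, 8, 9, 10, 3, 12, 2]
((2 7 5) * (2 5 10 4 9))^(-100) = [0, 1, 2, 3, 4, 5, 6, 7, 8, 9, 10] = (10)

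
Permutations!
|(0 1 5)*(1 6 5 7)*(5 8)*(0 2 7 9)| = |(0 6 8 5 2 7 1 9)| = 8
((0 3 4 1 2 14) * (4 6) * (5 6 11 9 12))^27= (0 5 14 12 2 9 1 11 4 3 6)= [5, 11, 9, 6, 3, 14, 0, 7, 8, 1, 10, 4, 2, 13, 12]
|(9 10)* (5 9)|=3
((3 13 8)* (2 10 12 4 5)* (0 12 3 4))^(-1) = (0 12)(2 5 4 8 13 3 10) = [12, 1, 5, 10, 8, 4, 6, 7, 13, 9, 2, 11, 0, 3]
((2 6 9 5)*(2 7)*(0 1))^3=(0 1)(2 5 6 7 9)=[1, 0, 5, 3, 4, 6, 7, 9, 8, 2]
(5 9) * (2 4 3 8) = [0, 1, 4, 8, 3, 9, 6, 7, 2, 5] = (2 4 3 8)(5 9)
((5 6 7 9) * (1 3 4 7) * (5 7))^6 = (9)(1 3 4 5 6) = [0, 3, 2, 4, 5, 6, 1, 7, 8, 9]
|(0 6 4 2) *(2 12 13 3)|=7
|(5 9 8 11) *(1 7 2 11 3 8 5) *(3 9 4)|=|(1 7 2 11)(3 8 9 5 4)|=20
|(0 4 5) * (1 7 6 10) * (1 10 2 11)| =15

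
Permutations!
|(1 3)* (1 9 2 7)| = 5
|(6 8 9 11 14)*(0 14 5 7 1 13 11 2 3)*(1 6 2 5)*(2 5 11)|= 12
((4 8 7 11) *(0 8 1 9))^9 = (0 7 4 9 8 11 1) = [7, 0, 2, 3, 9, 5, 6, 4, 11, 8, 10, 1]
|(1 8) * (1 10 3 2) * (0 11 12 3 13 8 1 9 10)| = |(0 11 12 3 2 9 10 13 8)| = 9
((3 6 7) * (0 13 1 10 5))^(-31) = [5, 13, 2, 7, 4, 10, 3, 6, 8, 9, 1, 11, 12, 0] = (0 5 10 1 13)(3 7 6)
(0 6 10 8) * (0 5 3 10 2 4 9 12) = (0 6 2 4 9 12)(3 10 8 5) = [6, 1, 4, 10, 9, 3, 2, 7, 5, 12, 8, 11, 0]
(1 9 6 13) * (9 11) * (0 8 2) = [8, 11, 0, 3, 4, 5, 13, 7, 2, 6, 10, 9, 12, 1] = (0 8 2)(1 11 9 6 13)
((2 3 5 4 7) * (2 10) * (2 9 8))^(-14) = [0, 1, 5, 4, 10, 7, 6, 9, 3, 2, 8] = (2 5 7 9)(3 4 10 8)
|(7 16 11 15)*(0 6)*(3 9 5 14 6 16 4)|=11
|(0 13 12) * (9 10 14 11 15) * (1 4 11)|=|(0 13 12)(1 4 11 15 9 10 14)|=21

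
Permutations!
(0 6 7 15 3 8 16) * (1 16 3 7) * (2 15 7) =[6, 16, 15, 8, 4, 5, 1, 7, 3, 9, 10, 11, 12, 13, 14, 2, 0] =(0 6 1 16)(2 15)(3 8)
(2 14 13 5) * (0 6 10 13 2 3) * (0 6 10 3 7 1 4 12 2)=[10, 4, 14, 6, 12, 7, 3, 1, 8, 9, 13, 11, 2, 5, 0]=(0 10 13 5 7 1 4 12 2 14)(3 6)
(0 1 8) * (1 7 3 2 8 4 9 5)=[7, 4, 8, 2, 9, 1, 6, 3, 0, 5]=(0 7 3 2 8)(1 4 9 5)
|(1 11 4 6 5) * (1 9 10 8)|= |(1 11 4 6 5 9 10 8)|= 8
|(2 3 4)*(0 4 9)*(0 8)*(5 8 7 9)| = 6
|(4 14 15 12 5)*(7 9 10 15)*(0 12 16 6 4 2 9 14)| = |(0 12 5 2 9 10 15 16 6 4)(7 14)| = 10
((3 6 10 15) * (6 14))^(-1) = (3 15 10 6 14) = [0, 1, 2, 15, 4, 5, 14, 7, 8, 9, 6, 11, 12, 13, 3, 10]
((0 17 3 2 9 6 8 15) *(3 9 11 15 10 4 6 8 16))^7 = (0 16 9 2 10 15 6 17 3 8 11 4) = [16, 1, 10, 8, 0, 5, 17, 7, 11, 2, 15, 4, 12, 13, 14, 6, 9, 3]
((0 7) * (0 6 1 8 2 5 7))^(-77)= [0, 8, 5, 3, 4, 7, 1, 6, 2]= (1 8 2 5 7 6)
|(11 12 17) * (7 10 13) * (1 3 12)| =|(1 3 12 17 11)(7 10 13)| =15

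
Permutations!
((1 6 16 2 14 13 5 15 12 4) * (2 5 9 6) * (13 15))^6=(5 13 9 6 16)=[0, 1, 2, 3, 4, 13, 16, 7, 8, 6, 10, 11, 12, 9, 14, 15, 5]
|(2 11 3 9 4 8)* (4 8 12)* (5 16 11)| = |(2 5 16 11 3 9 8)(4 12)| = 14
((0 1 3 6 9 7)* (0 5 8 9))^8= (9)= [0, 1, 2, 3, 4, 5, 6, 7, 8, 9]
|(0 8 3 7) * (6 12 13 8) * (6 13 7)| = |(0 13 8 3 6 12 7)| = 7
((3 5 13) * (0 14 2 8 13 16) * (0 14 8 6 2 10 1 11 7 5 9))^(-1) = (0 9 3 13 8)(1 10 14 16 5 7 11)(2 6) = [9, 10, 6, 13, 4, 7, 2, 11, 0, 3, 14, 1, 12, 8, 16, 15, 5]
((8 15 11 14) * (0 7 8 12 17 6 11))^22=(0 8)(6 14 17 11 12)(7 15)=[8, 1, 2, 3, 4, 5, 14, 15, 0, 9, 10, 12, 6, 13, 17, 7, 16, 11]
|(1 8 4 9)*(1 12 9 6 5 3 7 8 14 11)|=|(1 14 11)(3 7 8 4 6 5)(9 12)|=6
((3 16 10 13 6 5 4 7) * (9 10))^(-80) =[0, 1, 2, 16, 7, 4, 5, 3, 8, 10, 13, 11, 12, 6, 14, 15, 9] =(3 16 9 10 13 6 5 4 7)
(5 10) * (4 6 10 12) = (4 6 10 5 12) = [0, 1, 2, 3, 6, 12, 10, 7, 8, 9, 5, 11, 4]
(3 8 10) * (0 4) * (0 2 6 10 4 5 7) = (0 5 7)(2 6 10 3 8 4) = [5, 1, 6, 8, 2, 7, 10, 0, 4, 9, 3]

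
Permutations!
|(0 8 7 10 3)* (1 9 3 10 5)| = 7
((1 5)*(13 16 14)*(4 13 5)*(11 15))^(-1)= (1 5 14 16 13 4)(11 15)= [0, 5, 2, 3, 1, 14, 6, 7, 8, 9, 10, 15, 12, 4, 16, 11, 13]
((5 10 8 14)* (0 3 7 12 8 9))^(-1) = (0 9 10 5 14 8 12 7 3) = [9, 1, 2, 0, 4, 14, 6, 3, 12, 10, 5, 11, 7, 13, 8]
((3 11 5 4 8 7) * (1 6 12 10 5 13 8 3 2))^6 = [0, 3, 4, 1, 2, 7, 11, 5, 10, 9, 8, 6, 13, 12] = (1 3)(2 4)(5 7)(6 11)(8 10)(12 13)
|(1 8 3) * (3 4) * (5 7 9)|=|(1 8 4 3)(5 7 9)|=12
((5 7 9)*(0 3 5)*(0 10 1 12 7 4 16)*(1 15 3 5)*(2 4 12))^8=(0 1 9)(2 10 5)(3 7 16)(4 15 12)=[1, 9, 10, 7, 15, 2, 6, 16, 8, 0, 5, 11, 4, 13, 14, 12, 3]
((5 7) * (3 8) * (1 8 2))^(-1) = (1 2 3 8)(5 7) = [0, 2, 3, 8, 4, 7, 6, 5, 1]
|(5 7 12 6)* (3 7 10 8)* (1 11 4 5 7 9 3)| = 6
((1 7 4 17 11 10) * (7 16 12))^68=(1 4)(7 10)(11 12)(16 17)=[0, 4, 2, 3, 1, 5, 6, 10, 8, 9, 7, 12, 11, 13, 14, 15, 17, 16]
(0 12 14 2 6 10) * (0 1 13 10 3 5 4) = (0 12 14 2 6 3 5 4)(1 13 10) = [12, 13, 6, 5, 0, 4, 3, 7, 8, 9, 1, 11, 14, 10, 2]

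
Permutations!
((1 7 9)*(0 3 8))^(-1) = [8, 9, 2, 0, 4, 5, 6, 1, 3, 7] = (0 8 3)(1 9 7)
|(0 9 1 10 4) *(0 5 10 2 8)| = |(0 9 1 2 8)(4 5 10)| = 15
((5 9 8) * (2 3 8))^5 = [0, 1, 2, 3, 4, 5, 6, 7, 8, 9] = (9)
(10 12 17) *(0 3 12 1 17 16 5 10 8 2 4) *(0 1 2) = (0 3 12 16 5 10 2 4 1 17 8) = [3, 17, 4, 12, 1, 10, 6, 7, 0, 9, 2, 11, 16, 13, 14, 15, 5, 8]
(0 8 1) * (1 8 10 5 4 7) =(0 10 5 4 7 1) =[10, 0, 2, 3, 7, 4, 6, 1, 8, 9, 5]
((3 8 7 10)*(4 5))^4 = (10) = [0, 1, 2, 3, 4, 5, 6, 7, 8, 9, 10]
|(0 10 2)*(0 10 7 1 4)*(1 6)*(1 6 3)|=|(0 7 3 1 4)(2 10)|=10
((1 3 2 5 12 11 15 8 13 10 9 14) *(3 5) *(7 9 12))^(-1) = (1 14 9 7 5)(2 3)(8 15 11 12 10 13) = [0, 14, 3, 2, 4, 1, 6, 5, 15, 7, 13, 12, 10, 8, 9, 11]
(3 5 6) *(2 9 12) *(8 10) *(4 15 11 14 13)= (2 9 12)(3 5 6)(4 15 11 14 13)(8 10)= [0, 1, 9, 5, 15, 6, 3, 7, 10, 12, 8, 14, 2, 4, 13, 11]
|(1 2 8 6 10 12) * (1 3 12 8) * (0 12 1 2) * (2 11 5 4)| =|(0 12 3 1)(2 11 5 4)(6 10 8)| =12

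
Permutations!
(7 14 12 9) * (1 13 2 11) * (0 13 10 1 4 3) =(0 13 2 11 4 3)(1 10)(7 14 12 9) =[13, 10, 11, 0, 3, 5, 6, 14, 8, 7, 1, 4, 9, 2, 12]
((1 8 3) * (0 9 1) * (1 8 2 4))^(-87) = (0 9 8 3) = [9, 1, 2, 0, 4, 5, 6, 7, 3, 8]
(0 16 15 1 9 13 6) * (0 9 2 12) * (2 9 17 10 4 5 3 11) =[16, 9, 12, 11, 5, 3, 17, 7, 8, 13, 4, 2, 0, 6, 14, 1, 15, 10] =(0 16 15 1 9 13 6 17 10 4 5 3 11 2 12)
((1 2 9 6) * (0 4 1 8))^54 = (0 6 2 4 8 9 1) = [6, 0, 4, 3, 8, 5, 2, 7, 9, 1]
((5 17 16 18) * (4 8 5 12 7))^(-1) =(4 7 12 18 16 17 5 8) =[0, 1, 2, 3, 7, 8, 6, 12, 4, 9, 10, 11, 18, 13, 14, 15, 17, 5, 16]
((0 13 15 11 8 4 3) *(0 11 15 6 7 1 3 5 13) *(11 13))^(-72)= (15)(1 6 3 7 13)= [0, 6, 2, 7, 4, 5, 3, 13, 8, 9, 10, 11, 12, 1, 14, 15]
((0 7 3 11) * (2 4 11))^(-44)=[4, 1, 7, 0, 3, 5, 6, 11, 8, 9, 10, 2]=(0 4 3)(2 7 11)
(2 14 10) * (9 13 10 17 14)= (2 9 13 10)(14 17)= [0, 1, 9, 3, 4, 5, 6, 7, 8, 13, 2, 11, 12, 10, 17, 15, 16, 14]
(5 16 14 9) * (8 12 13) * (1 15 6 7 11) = (1 15 6 7 11)(5 16 14 9)(8 12 13) = [0, 15, 2, 3, 4, 16, 7, 11, 12, 5, 10, 1, 13, 8, 9, 6, 14]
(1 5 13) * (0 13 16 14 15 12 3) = (0 13 1 5 16 14 15 12 3) = [13, 5, 2, 0, 4, 16, 6, 7, 8, 9, 10, 11, 3, 1, 15, 12, 14]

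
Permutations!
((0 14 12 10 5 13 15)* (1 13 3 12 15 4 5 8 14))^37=(0 5 8 1 3 14 13 12 15 4 10)=[5, 3, 2, 14, 10, 8, 6, 7, 1, 9, 0, 11, 15, 12, 13, 4]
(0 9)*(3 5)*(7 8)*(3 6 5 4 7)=(0 9)(3 4 7 8)(5 6)=[9, 1, 2, 4, 7, 6, 5, 8, 3, 0]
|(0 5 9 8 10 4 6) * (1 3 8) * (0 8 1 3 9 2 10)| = 21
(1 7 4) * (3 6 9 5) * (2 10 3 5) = (1 7 4)(2 10 3 6 9) = [0, 7, 10, 6, 1, 5, 9, 4, 8, 2, 3]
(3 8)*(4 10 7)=[0, 1, 2, 8, 10, 5, 6, 4, 3, 9, 7]=(3 8)(4 10 7)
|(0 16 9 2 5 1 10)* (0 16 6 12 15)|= 12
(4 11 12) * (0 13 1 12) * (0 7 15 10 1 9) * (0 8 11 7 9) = (0 13)(1 12 4 7 15 10)(8 11 9) = [13, 12, 2, 3, 7, 5, 6, 15, 11, 8, 1, 9, 4, 0, 14, 10]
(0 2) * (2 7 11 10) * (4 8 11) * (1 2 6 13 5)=(0 7 4 8 11 10 6 13 5 1 2)=[7, 2, 0, 3, 8, 1, 13, 4, 11, 9, 6, 10, 12, 5]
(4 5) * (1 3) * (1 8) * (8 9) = (1 3 9 8)(4 5) = [0, 3, 2, 9, 5, 4, 6, 7, 1, 8]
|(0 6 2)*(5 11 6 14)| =6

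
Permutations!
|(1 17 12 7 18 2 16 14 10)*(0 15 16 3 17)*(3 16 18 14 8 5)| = 14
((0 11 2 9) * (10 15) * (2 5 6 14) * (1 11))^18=[11, 5, 0, 3, 4, 14, 2, 7, 8, 1, 10, 6, 12, 13, 9, 15]=(15)(0 11 6 2)(1 5 14 9)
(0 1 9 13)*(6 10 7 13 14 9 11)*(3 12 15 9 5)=[1, 11, 2, 12, 4, 3, 10, 13, 8, 14, 7, 6, 15, 0, 5, 9]=(0 1 11 6 10 7 13)(3 12 15 9 14 5)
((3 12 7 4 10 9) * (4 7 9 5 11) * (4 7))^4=(3 12 9)(4 7 11 5 10)=[0, 1, 2, 12, 7, 10, 6, 11, 8, 3, 4, 5, 9]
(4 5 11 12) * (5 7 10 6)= (4 7 10 6 5 11 12)= [0, 1, 2, 3, 7, 11, 5, 10, 8, 9, 6, 12, 4]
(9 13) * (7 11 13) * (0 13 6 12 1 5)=[13, 5, 2, 3, 4, 0, 12, 11, 8, 7, 10, 6, 1, 9]=(0 13 9 7 11 6 12 1 5)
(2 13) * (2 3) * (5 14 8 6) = (2 13 3)(5 14 8 6) = [0, 1, 13, 2, 4, 14, 5, 7, 6, 9, 10, 11, 12, 3, 8]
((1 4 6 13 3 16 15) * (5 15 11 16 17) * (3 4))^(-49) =(1 3 17 5 15)(4 13 6)(11 16) =[0, 3, 2, 17, 13, 15, 4, 7, 8, 9, 10, 16, 12, 6, 14, 1, 11, 5]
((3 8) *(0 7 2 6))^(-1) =(0 6 2 7)(3 8) =[6, 1, 7, 8, 4, 5, 2, 0, 3]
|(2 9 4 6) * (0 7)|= 4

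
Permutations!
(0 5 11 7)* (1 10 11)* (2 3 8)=(0 5 1 10 11 7)(2 3 8)=[5, 10, 3, 8, 4, 1, 6, 0, 2, 9, 11, 7]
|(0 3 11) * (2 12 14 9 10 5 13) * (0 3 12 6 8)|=10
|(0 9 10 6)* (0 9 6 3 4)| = 6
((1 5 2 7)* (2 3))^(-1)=(1 7 2 3 5)=[0, 7, 3, 5, 4, 1, 6, 2]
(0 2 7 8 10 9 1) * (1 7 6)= [2, 0, 6, 3, 4, 5, 1, 8, 10, 7, 9]= (0 2 6 1)(7 8 10 9)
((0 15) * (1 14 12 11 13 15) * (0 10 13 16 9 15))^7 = (0 15 11 1 10 16 14 13 9 12) = [15, 10, 2, 3, 4, 5, 6, 7, 8, 12, 16, 1, 0, 9, 13, 11, 14]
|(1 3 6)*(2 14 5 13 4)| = 15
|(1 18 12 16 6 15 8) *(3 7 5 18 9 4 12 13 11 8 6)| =12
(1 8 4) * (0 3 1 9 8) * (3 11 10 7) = (0 11 10 7 3 1)(4 9 8) = [11, 0, 2, 1, 9, 5, 6, 3, 4, 8, 7, 10]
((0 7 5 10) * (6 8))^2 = (0 5)(7 10) = [5, 1, 2, 3, 4, 0, 6, 10, 8, 9, 7]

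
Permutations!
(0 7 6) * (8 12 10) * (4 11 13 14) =(0 7 6)(4 11 13 14)(8 12 10) =[7, 1, 2, 3, 11, 5, 0, 6, 12, 9, 8, 13, 10, 14, 4]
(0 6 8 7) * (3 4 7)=(0 6 8 3 4 7)=[6, 1, 2, 4, 7, 5, 8, 0, 3]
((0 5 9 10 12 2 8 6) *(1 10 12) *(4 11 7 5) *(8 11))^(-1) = (0 6 8 4)(1 10)(2 12 9 5 7 11) = [6, 10, 12, 3, 0, 7, 8, 11, 4, 5, 1, 2, 9]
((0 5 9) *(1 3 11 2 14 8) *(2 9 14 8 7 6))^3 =(0 7 8 11 5 6 1 9 14 2 3) =[7, 9, 3, 0, 4, 6, 1, 8, 11, 14, 10, 5, 12, 13, 2]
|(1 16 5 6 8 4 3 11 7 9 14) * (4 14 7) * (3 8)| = |(1 16 5 6 3 11 4 8 14)(7 9)| = 18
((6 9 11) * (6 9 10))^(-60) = (11) = [0, 1, 2, 3, 4, 5, 6, 7, 8, 9, 10, 11]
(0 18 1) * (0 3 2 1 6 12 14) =(0 18 6 12 14)(1 3 2) =[18, 3, 1, 2, 4, 5, 12, 7, 8, 9, 10, 11, 14, 13, 0, 15, 16, 17, 6]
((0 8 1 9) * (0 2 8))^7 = (1 8 2 9) = [0, 8, 9, 3, 4, 5, 6, 7, 2, 1]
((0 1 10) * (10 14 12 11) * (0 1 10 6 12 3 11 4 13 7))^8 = (0 4 11 1 7 12 3 10 13 6 14) = [4, 7, 2, 10, 11, 5, 14, 12, 8, 9, 13, 1, 3, 6, 0]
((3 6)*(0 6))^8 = (0 3 6) = [3, 1, 2, 6, 4, 5, 0]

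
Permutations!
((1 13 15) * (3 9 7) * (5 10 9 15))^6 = [0, 3, 2, 9, 4, 1, 6, 10, 8, 5, 13, 11, 12, 15, 14, 7] = (1 3 9 5)(7 10 13 15)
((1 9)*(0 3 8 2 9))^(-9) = [2, 8, 0, 9, 4, 5, 6, 7, 1, 3] = (0 2)(1 8)(3 9)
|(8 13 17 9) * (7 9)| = |(7 9 8 13 17)| = 5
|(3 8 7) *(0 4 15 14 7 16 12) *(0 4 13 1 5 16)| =|(0 13 1 5 16 12 4 15 14 7 3 8)| =12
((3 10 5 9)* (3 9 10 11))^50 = (11) = [0, 1, 2, 3, 4, 5, 6, 7, 8, 9, 10, 11]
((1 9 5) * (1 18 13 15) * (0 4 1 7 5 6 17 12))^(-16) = (0 17 9 4 12 6 1)(5 7 15 13 18) = [17, 0, 2, 3, 12, 7, 1, 15, 8, 4, 10, 11, 6, 18, 14, 13, 16, 9, 5]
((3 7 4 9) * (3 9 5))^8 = (9) = [0, 1, 2, 3, 4, 5, 6, 7, 8, 9]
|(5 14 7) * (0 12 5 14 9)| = |(0 12 5 9)(7 14)| = 4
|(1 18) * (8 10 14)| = 6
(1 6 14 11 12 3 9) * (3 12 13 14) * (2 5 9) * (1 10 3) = [0, 6, 5, 2, 4, 9, 1, 7, 8, 10, 3, 13, 12, 14, 11] = (1 6)(2 5 9 10 3)(11 13 14)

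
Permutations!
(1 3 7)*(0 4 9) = [4, 3, 2, 7, 9, 5, 6, 1, 8, 0] = (0 4 9)(1 3 7)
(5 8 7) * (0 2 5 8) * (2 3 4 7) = (0 3 4 7 8 2 5) = [3, 1, 5, 4, 7, 0, 6, 8, 2]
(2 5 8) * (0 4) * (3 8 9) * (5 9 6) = [4, 1, 9, 8, 0, 6, 5, 7, 2, 3] = (0 4)(2 9 3 8)(5 6)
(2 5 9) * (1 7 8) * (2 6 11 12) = [0, 7, 5, 3, 4, 9, 11, 8, 1, 6, 10, 12, 2] = (1 7 8)(2 5 9 6 11 12)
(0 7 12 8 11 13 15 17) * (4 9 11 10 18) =(0 7 12 8 10 18 4 9 11 13 15 17) =[7, 1, 2, 3, 9, 5, 6, 12, 10, 11, 18, 13, 8, 15, 14, 17, 16, 0, 4]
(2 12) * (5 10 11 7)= (2 12)(5 10 11 7)= [0, 1, 12, 3, 4, 10, 6, 5, 8, 9, 11, 7, 2]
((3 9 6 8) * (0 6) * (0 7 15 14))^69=(0 7 8 14 9 6 15 3)=[7, 1, 2, 0, 4, 5, 15, 8, 14, 6, 10, 11, 12, 13, 9, 3]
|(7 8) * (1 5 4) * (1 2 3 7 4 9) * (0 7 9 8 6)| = 21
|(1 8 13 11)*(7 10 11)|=6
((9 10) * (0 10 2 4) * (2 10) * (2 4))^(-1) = (0 4)(9 10) = [4, 1, 2, 3, 0, 5, 6, 7, 8, 10, 9]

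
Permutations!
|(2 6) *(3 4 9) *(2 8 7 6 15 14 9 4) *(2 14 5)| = |(2 15 5)(3 14 9)(6 8 7)| = 3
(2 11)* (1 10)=(1 10)(2 11)=[0, 10, 11, 3, 4, 5, 6, 7, 8, 9, 1, 2]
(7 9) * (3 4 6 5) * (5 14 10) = (3 4 6 14 10 5)(7 9) = [0, 1, 2, 4, 6, 3, 14, 9, 8, 7, 5, 11, 12, 13, 10]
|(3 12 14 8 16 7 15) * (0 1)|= 14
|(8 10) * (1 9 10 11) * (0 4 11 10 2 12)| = |(0 4 11 1 9 2 12)(8 10)| = 14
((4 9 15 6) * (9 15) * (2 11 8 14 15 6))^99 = (2 15 14 8 11)(4 6) = [0, 1, 15, 3, 6, 5, 4, 7, 11, 9, 10, 2, 12, 13, 8, 14]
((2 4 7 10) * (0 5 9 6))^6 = (0 9)(2 7)(4 10)(5 6) = [9, 1, 7, 3, 10, 6, 5, 2, 8, 0, 4]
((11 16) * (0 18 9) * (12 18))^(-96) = (18) = [0, 1, 2, 3, 4, 5, 6, 7, 8, 9, 10, 11, 12, 13, 14, 15, 16, 17, 18]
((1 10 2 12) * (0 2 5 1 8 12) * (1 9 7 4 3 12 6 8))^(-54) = [0, 5, 2, 1, 12, 7, 6, 3, 8, 4, 9, 11, 10] = (1 5 7 3)(4 12 10 9)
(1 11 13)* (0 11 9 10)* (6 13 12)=(0 11 12 6 13 1 9 10)=[11, 9, 2, 3, 4, 5, 13, 7, 8, 10, 0, 12, 6, 1]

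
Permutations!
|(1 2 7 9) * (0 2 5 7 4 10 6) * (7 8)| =5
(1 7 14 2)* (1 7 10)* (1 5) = (1 10 5)(2 7 14) = [0, 10, 7, 3, 4, 1, 6, 14, 8, 9, 5, 11, 12, 13, 2]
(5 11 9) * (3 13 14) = (3 13 14)(5 11 9) = [0, 1, 2, 13, 4, 11, 6, 7, 8, 5, 10, 9, 12, 14, 3]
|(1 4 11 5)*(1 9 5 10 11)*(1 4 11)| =|(1 11 10)(5 9)| =6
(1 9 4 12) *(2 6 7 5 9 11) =(1 11 2 6 7 5 9 4 12) =[0, 11, 6, 3, 12, 9, 7, 5, 8, 4, 10, 2, 1]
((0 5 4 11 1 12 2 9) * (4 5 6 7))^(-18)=(12)=[0, 1, 2, 3, 4, 5, 6, 7, 8, 9, 10, 11, 12]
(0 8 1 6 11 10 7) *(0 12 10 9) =(0 8 1 6 11 9)(7 12 10) =[8, 6, 2, 3, 4, 5, 11, 12, 1, 0, 7, 9, 10]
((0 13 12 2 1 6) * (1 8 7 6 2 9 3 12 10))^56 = (13)(3 9 12) = [0, 1, 2, 9, 4, 5, 6, 7, 8, 12, 10, 11, 3, 13]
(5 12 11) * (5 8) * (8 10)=(5 12 11 10 8)=[0, 1, 2, 3, 4, 12, 6, 7, 5, 9, 8, 10, 11]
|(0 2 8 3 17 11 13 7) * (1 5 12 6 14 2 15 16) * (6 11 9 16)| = |(0 15 6 14 2 8 3 17 9 16 1 5 12 11 13 7)| = 16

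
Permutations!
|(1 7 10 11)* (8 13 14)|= |(1 7 10 11)(8 13 14)|= 12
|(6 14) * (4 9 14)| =|(4 9 14 6)| =4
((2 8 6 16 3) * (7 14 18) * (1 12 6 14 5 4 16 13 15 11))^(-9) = [0, 13, 2, 3, 4, 5, 11, 7, 8, 9, 10, 6, 15, 1, 14, 12, 16, 17, 18] = (18)(1 13)(6 11)(12 15)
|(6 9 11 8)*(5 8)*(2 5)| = |(2 5 8 6 9 11)| = 6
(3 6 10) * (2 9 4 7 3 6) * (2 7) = (2 9 4)(3 7)(6 10) = [0, 1, 9, 7, 2, 5, 10, 3, 8, 4, 6]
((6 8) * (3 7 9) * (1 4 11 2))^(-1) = (1 2 11 4)(3 9 7)(6 8) = [0, 2, 11, 9, 1, 5, 8, 3, 6, 7, 10, 4]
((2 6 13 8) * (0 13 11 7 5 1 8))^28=(13)=[0, 1, 2, 3, 4, 5, 6, 7, 8, 9, 10, 11, 12, 13]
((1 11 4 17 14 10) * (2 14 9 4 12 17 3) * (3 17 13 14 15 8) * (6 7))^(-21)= (17)(1 13)(2 3 8 15)(6 7)(10 12)(11 14)= [0, 13, 3, 8, 4, 5, 7, 6, 15, 9, 12, 14, 10, 1, 11, 2, 16, 17]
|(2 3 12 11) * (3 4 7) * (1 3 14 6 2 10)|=|(1 3 12 11 10)(2 4 7 14 6)|=5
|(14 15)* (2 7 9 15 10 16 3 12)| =9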